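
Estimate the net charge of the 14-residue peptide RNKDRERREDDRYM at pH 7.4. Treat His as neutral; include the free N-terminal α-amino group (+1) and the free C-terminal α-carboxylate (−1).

Near pH 7.4, K and R contribute +1 each, D and E contribute −1 each, and every other side chain (His included, as stated) is uncharged.
Positive (K, R): R1, K3, R5, R7, R8, R12 → +6.
Negative (D, E): D4, E6, E9, D10, D11 → −5.
The N-terminus (+1) and C-terminus (−1) cancel.
Net charge = (+6) + (−5) = +1.

+1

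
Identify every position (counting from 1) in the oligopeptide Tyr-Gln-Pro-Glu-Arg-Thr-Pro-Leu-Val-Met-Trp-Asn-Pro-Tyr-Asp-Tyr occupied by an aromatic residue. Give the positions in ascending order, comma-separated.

Matching residues: Tyr1, Trp11, Tyr14, Tyr16.

1, 11, 14, 16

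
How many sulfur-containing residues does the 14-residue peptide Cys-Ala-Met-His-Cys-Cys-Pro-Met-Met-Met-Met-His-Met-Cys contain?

10

Cysteine (C, thiol) and methionine (M, thioether) are the two sulfur-containing amino acids.
Matching residues: Cys1, Met3, Cys5, Cys6, Met8, Met9, Met10, Met11, Met13, Cys14.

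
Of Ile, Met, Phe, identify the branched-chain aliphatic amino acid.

Valine (V), leucine (L), and isoleucine (I) are the branched-chain amino acids.
Of the listed options, only Ile belongs to this group.

Ile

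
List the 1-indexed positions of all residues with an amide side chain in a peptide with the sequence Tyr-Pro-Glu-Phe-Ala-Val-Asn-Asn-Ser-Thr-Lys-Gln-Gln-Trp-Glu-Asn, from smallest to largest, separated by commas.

Asparagine (N) and glutamine (Q) have uncharged amide side chains.
Matching residues: Asn7, Asn8, Gln12, Gln13, Asn16.

7, 8, 12, 13, 16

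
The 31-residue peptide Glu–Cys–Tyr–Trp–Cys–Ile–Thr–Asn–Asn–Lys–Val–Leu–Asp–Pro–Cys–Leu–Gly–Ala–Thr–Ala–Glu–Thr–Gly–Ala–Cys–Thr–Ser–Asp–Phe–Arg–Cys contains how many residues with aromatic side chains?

The aromatic amino acids are Phe (F, benzyl), Trp (W, indole), and Tyr (Y, phenol).
Matching residues: Tyr3, Trp4, Phe29.

3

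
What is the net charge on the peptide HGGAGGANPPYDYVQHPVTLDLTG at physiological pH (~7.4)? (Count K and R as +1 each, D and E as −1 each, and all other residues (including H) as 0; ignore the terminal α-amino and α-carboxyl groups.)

Positive (K, R): none → +0.
Negative (D, E): D12, D21 → −2.
Net charge = (+0) + (−2) = −2.

-2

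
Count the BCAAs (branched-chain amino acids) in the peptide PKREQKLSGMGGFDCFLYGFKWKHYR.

2

The BCAAs are Val, Leu, and Ile — aliphatic side chains with a branch point.
Matching residues: L7, L17.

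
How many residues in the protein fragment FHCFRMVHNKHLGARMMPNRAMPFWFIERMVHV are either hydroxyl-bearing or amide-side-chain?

Hydroxyl-bearing: S, T, Y. Amide-side-chain: N, Q.
Hydroxyl-bearing residues here: none (0).
Amide-side-chain residues here: N9, N19 (2).
The two groups share no amino acid, so total = 0 + 2 = 2.

2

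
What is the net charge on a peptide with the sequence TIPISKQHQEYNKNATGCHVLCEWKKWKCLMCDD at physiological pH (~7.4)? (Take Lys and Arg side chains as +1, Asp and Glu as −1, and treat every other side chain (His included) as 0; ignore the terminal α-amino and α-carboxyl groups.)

+1

Positive (K, R): K6, K13, K25, K26, K28 → +5.
Negative (D, E): E10, E23, D33, D34 → −4.
Net charge = (+5) + (−4) = +1.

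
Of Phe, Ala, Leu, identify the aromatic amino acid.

Phe

The aromatic amino acids are Phe (F, benzyl), Trp (W, indole), and Tyr (Y, phenol).
Of the listed options, only Phe belongs to this group.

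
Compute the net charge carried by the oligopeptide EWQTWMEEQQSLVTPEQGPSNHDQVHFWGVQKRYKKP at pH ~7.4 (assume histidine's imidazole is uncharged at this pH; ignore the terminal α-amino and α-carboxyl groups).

Near pH 7.4, K and R contribute +1 each, D and E contribute −1 each, and every other side chain (His included, as stated) is uncharged.
Positive (K, R): K32, R33, K35, K36 → +4.
Negative (D, E): E1, E7, E8, E16, D23 → −5.
Net charge = (+4) + (−5) = −1.

-1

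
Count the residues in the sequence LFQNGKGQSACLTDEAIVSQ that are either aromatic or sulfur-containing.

2

Aromatic: F, W, Y. Sulfur-containing: C, M.
Aromatic residues here: F2 (1).
Sulfur-containing residues here: C11 (1).
The two groups share no amino acid, so total = 1 + 1 = 2.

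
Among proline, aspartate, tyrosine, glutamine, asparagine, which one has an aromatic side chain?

Phenylalanine (F), tryptophan (W), and tyrosine (Y) have aromatic ring side chains.
Of the listed options, only tyrosine belongs to this group.

tyrosine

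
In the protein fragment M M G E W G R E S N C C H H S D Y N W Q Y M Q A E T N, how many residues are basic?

3

The basic amino acids are Lys (K), Arg (R), and His (H).
Matching residues: R7, H13, H14.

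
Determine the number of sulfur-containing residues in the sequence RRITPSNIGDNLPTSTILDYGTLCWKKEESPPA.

1

Only Cys (C) and Met (M) have a sulfur atom in the side chain.
Matching residues: C24.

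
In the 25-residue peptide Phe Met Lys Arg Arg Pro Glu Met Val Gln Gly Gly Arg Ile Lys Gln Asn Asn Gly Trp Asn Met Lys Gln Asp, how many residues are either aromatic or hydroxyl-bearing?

Aromatic: F, W, Y. Hydroxyl-bearing: S, T, Y.
Aromatic residues here: Phe1, Trp20 (2).
Hydroxyl-bearing residues here: none (0).
(Y belongs to both groups, but none appear in this sequence.) Total = 2 + 0 = 2.

2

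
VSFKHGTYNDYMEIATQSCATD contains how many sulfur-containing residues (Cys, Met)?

Matching residues: M12, C19.

2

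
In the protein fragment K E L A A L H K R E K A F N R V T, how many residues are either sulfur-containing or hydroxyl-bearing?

Sulfur-containing: C, M. Hydroxyl-bearing: S, T, Y.
Sulfur-containing residues here: none (0).
Hydroxyl-bearing residues here: T17 (1).
The two groups share no amino acid, so total = 0 + 1 = 1.

1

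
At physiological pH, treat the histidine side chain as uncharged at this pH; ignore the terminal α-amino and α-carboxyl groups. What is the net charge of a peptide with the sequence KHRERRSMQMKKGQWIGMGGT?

The side chains ionized at physiological pH are Lys/Arg (+1) and Asp/Glu (−1); with His treated as neutral, nothing else contributes.
Positive (K, R): K1, R3, R5, R6, K11, K12 → +6.
Negative (D, E): E4 → −1.
Net charge = (+6) + (−1) = +5.

+5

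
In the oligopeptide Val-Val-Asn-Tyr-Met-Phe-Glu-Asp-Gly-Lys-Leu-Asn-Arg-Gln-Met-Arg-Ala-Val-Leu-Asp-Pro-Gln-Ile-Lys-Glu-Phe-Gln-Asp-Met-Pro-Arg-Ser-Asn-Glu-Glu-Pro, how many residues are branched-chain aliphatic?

6

V, L, and I make up the branched-chain aliphatic group.
Matching residues: Val1, Val2, Leu11, Val18, Leu19, Ile23.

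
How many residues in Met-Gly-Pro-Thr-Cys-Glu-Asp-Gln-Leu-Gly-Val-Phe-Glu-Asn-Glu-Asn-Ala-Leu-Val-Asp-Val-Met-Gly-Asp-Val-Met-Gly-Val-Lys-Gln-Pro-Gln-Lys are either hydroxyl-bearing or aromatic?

2

Hydroxyl-bearing: S, T, Y. Aromatic: F, W, Y.
Hydroxyl-bearing residues here: Thr4 (1).
Aromatic residues here: Phe12 (1).
(Y belongs to both groups, but none appear in this sequence.) Total = 1 + 1 = 2.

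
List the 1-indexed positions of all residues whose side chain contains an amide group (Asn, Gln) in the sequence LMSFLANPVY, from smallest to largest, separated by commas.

7

Matching residues: N7.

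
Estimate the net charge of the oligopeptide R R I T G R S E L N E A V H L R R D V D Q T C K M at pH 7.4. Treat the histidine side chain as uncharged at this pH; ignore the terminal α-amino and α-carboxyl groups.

At pH ~7.4 the Lys and Arg side chains are protonated (+1), the Asp and Glu side chains are deprotonated (−1), and with His taken as neutral all other side chains carry no charge.
Positive (K, R): R1, R2, R6, R16, R17, K24 → +6.
Negative (D, E): E8, E11, D18, D20 → −4.
Net charge = (+6) + (−4) = +2.

+2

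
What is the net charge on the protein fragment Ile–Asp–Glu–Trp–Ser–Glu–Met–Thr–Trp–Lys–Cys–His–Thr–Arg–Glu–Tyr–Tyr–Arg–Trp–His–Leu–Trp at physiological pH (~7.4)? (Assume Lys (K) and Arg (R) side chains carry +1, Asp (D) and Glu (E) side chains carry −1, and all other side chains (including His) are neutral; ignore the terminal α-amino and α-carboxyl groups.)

Positive (K, R): Lys10, Arg14, Arg18 → +3.
Negative (D, E): Asp2, Glu3, Glu6, Glu15 → −4.
Net charge = (+3) + (−4) = −1.

-1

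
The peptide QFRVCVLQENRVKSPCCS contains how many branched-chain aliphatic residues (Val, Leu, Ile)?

Matching residues: V4, V6, L7, V12.

4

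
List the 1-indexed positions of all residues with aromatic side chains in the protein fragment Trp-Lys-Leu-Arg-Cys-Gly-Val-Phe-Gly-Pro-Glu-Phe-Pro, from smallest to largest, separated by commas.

1, 8, 12

The aromatic amino acids are Phe (F, benzyl), Trp (W, indole), and Tyr (Y, phenol).
Matching residues: Trp1, Phe8, Phe12.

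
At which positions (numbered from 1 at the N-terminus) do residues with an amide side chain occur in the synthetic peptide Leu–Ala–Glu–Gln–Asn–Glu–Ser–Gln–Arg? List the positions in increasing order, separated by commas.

4, 5, 8

Asparagine (N) and glutamine (Q) have uncharged amide side chains.
Matching residues: Gln4, Asn5, Gln8.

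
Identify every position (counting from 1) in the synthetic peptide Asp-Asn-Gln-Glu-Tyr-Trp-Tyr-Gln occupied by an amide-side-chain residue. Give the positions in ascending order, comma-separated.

Only N (asparagine) and Q (glutamine) carry a side-chain carboxamide.
Matching residues: Asn2, Gln3, Gln8.

2, 3, 8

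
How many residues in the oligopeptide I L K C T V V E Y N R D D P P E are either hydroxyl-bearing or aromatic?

2

Hydroxyl-bearing: S, T, Y. Aromatic: F, W, Y.
Hydroxyl-bearing residues here: T5, Y9 (2).
Aromatic residues here: Y9 (1).
Y is in both groups, so the 1 Y residue must not be double-counted.
Total = 2 + 1 − 1 = 2.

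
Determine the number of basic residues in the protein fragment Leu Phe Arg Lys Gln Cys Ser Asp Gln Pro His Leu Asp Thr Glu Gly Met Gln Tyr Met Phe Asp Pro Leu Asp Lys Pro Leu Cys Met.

Lysine (K), arginine (R), and histidine (H) have basic, nitrogen-containing side chains.
Matching residues: Arg3, Lys4, His11, Lys26.

4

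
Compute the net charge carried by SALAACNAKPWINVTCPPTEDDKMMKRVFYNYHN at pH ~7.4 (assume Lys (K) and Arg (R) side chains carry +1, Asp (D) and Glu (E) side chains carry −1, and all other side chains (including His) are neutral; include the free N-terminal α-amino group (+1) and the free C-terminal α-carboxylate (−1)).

Positive (K, R): K9, K23, K26, R27 → +4.
Negative (D, E): E20, D21, D22 → −3.
The N-terminus (+1) and C-terminus (−1) cancel.
Net charge = (+4) + (−3) = +1.

+1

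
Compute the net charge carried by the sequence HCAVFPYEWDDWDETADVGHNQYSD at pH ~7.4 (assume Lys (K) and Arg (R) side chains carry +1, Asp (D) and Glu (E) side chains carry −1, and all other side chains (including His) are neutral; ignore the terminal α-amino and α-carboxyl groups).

Positive (K, R): none → +0.
Negative (D, E): E8, D10, D11, D13, E14, D17, D25 → −7.
Net charge = (+0) + (−7) = −7.

-7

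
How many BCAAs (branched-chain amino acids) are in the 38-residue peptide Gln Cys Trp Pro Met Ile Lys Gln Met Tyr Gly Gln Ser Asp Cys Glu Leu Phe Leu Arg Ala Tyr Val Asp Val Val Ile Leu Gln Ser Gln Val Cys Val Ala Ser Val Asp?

11

Valine (V), leucine (L), and isoleucine (I) are the branched-chain amino acids.
Matching residues: Ile6, Leu17, Leu19, Val23, Val25, Val26, Ile27, Leu28, Val32, Val34, Val37.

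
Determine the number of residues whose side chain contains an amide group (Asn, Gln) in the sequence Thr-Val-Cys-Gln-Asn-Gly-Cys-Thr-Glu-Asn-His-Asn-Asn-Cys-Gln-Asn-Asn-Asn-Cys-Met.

9

Matching residues: Gln4, Asn5, Asn10, Asn12, Asn13, Gln15, Asn16, Asn17, Asn18.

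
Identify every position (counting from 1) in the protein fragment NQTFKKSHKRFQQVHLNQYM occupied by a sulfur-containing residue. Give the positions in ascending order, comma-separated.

Cysteine (C, thiol) and methionine (M, thioether) are the two sulfur-containing amino acids.
Matching residues: M20.

20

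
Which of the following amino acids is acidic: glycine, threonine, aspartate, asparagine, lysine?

The acidic residues are Asp (D) and Glu (E), whose side chains end in a carboxylate group.
Of the listed options, only aspartate belongs to this group.

aspartate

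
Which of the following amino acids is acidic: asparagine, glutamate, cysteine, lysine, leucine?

Only D (aspartate) and E (glutamate) carry a side-chain carboxylic acid.
Of the listed options, only glutamate belongs to this group.

glutamate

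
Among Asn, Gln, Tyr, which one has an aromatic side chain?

Phenylalanine (F), tryptophan (W), and tyrosine (Y) have aromatic ring side chains.
Of the listed options, only Tyr belongs to this group.

Tyr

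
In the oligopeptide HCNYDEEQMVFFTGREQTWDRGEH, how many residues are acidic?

Only D (aspartate) and E (glutamate) carry a side-chain carboxylic acid.
Matching residues: D5, E6, E7, E16, D20, E23.

6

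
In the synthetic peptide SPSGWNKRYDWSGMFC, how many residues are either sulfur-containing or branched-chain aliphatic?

Sulfur-containing: C, M. Branched-chain aliphatic: I, L, V.
Sulfur-containing residues here: M14, C16 (2).
Branched-chain aliphatic residues here: none (0).
The two groups share no amino acid, so total = 2 + 0 = 2.

2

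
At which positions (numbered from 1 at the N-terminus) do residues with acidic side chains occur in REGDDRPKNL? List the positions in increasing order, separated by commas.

2, 4, 5

Only D (aspartate) and E (glutamate) carry a side-chain carboxylic acid.
Matching residues: E2, D4, D5.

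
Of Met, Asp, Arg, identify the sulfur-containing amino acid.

Only Cys (C) and Met (M) have a sulfur atom in the side chain.
Of the listed options, only Met belongs to this group.

Met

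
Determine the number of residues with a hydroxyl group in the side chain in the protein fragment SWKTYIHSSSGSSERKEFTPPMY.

The –OH-bearing residues are Ser, Thr (aliphatic alcohols), and Tyr (phenol).
Matching residues: S1, T4, Y5, S8, S9, S10, S12, S13, T19, Y23.

10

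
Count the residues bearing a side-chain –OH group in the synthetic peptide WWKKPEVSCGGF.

The –OH-bearing residues are Ser, Thr (aliphatic alcohols), and Tyr (phenol).
Matching residues: S8.

1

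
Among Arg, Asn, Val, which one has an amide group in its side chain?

The amide-side-chain residues are Asn (N) and Gln (Q).
Of the listed options, only Asn belongs to this group.

Asn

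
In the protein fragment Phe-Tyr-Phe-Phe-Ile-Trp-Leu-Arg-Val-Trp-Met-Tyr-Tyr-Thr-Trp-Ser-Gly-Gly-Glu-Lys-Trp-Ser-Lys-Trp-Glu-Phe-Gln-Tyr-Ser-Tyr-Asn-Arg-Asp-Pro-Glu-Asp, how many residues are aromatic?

F, W, and Y each carry an aromatic ring on the side chain.
Matching residues: Phe1, Tyr2, Phe3, Phe4, Trp6, Trp10, Tyr12, Tyr13, Trp15, Trp21, Trp24, Phe26, Tyr28, Tyr30.

14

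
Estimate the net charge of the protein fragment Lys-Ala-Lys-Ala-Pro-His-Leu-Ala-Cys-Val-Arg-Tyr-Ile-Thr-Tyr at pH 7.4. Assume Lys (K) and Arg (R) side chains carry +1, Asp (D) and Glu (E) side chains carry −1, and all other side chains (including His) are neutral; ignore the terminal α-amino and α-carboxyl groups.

Positive (K, R): Lys1, Lys3, Arg11 → +3.
Negative (D, E): none → −0.
Net charge = (+3) + (−0) = +3.

+3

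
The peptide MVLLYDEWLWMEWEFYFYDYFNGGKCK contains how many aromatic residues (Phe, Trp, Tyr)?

Matching residues: Y5, W8, W10, W13, F15, Y16, F17, Y18, Y20, F21.

10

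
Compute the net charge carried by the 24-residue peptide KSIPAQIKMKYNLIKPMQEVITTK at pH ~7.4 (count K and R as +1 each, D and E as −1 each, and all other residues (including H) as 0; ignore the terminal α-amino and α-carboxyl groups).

+4

Positive (K, R): K1, K8, K10, K15, K24 → +5.
Negative (D, E): E19 → −1.
Net charge = (+5) + (−1) = +4.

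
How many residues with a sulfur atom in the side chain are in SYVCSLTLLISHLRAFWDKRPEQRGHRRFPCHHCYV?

The sulfur-bearing residues are cysteine (–SH) and methionine (–S–CH₃).
Matching residues: C4, C31, C34.

3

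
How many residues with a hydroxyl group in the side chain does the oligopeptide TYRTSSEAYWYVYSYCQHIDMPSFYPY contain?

S, T, and Y are the three residues with a side-chain hydroxyl.
Matching residues: T1, Y2, T4, S5, S6, Y9, Y11, Y13, S14, Y15, S23, Y25, Y27.

13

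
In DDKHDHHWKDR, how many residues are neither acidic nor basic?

Acidic: D, E. Basic: K, R, H. All other residues are neither.
Matching residues: W8.

1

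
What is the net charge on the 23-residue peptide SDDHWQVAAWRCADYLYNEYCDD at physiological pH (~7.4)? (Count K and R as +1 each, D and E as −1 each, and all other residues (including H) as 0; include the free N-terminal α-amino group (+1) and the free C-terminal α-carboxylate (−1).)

-5

Positive (K, R): R11 → +1.
Negative (D, E): D2, D3, D14, E19, D22, D23 → −6.
The N-terminus (+1) and C-terminus (−1) cancel.
Net charge = (+1) + (−6) = −5.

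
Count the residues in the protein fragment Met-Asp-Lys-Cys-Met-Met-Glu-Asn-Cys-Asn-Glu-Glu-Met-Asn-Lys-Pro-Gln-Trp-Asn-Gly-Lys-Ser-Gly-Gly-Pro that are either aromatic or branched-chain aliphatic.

Aromatic: F, W, Y. Branched-chain aliphatic: I, L, V.
Aromatic residues here: Trp18 (1).
Branched-chain aliphatic residues here: none (0).
The two groups share no amino acid, so total = 1 + 0 = 1.

1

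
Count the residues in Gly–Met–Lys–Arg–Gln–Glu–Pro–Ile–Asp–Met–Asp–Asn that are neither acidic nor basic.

7

Acidic: D, E. Basic: K, R, H. All other residues are neither.
Matching residues: Gly1, Met2, Gln5, Pro7, Ile8, Met10, Asn12.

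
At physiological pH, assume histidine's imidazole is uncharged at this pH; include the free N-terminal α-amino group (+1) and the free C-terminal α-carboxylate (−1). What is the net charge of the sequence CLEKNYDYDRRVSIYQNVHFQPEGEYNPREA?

-2

Near pH 7.4, K and R contribute +1 each, D and E contribute −1 each, and every other side chain (His included, as stated) is uncharged.
Positive (K, R): K4, R10, R11, R29 → +4.
Negative (D, E): E3, D7, D9, E23, E25, E30 → −6.
The N-terminus (+1) and C-terminus (−1) cancel.
Net charge = (+4) + (−6) = −2.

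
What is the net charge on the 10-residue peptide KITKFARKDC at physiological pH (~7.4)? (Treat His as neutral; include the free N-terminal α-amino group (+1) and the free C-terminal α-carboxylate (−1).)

The side chains ionized at physiological pH are Lys/Arg (+1) and Asp/Glu (−1); with His treated as neutral, nothing else contributes.
Positive (K, R): K1, K4, R7, K8 → +4.
Negative (D, E): D9 → −1.
The N-terminus (+1) and C-terminus (−1) cancel.
Net charge = (+4) + (−1) = +3.

+3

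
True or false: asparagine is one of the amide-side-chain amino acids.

True

Only N (asparagine) and Q (glutamine) carry a side-chain carboxamide.
Asparagine is in this group.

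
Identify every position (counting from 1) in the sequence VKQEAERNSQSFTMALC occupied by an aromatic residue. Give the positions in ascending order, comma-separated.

12

F, W, and Y each carry an aromatic ring on the side chain.
Matching residues: F12.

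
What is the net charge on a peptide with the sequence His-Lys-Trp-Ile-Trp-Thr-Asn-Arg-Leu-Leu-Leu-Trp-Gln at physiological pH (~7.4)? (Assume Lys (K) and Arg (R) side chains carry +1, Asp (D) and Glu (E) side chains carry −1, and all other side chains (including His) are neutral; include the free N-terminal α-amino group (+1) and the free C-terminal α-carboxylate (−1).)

Positive (K, R): Lys2, Arg8 → +2.
Negative (D, E): none → −0.
The N-terminus (+1) and C-terminus (−1) cancel.
Net charge = (+2) + (−0) = +2.

+2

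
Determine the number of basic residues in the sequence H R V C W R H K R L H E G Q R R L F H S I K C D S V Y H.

The basic amino acids are Lys (K), Arg (R), and His (H).
Matching residues: H1, R2, R6, H7, K8, R9, H11, R15, R16, H19, K22, H28.

12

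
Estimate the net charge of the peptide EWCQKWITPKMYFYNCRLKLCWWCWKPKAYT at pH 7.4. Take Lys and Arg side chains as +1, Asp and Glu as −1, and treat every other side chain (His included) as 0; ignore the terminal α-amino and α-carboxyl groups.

+5

Positive (K, R): K5, K10, R17, K19, K26, K28 → +6.
Negative (D, E): E1 → −1.
Net charge = (+6) + (−1) = +5.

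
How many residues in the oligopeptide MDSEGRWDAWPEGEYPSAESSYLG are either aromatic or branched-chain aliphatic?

5

Aromatic: F, W, Y. Branched-chain aliphatic: I, L, V.
Aromatic residues here: W7, W10, Y15, Y22 (4).
Branched-chain aliphatic residues here: L23 (1).
The two groups share no amino acid, so total = 4 + 1 = 5.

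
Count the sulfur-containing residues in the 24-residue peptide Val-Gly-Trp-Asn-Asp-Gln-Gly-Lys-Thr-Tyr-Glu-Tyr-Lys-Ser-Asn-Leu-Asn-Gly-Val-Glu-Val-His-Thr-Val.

Cysteine (C, thiol) and methionine (M, thioether) are the two sulfur-containing amino acids.
None of the 24 residues belong to this group.

0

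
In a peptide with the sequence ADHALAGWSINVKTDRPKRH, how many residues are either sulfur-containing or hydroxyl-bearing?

Sulfur-containing: C, M. Hydroxyl-bearing: S, T, Y.
Sulfur-containing residues here: none (0).
Hydroxyl-bearing residues here: S9, T14 (2).
The two groups share no amino acid, so total = 0 + 2 = 2.

2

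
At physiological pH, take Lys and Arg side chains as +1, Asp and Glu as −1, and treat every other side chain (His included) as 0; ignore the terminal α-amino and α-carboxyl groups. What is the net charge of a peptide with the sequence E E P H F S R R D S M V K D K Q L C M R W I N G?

+1

Positive (K, R): R7, R8, K13, K15, R20 → +5.
Negative (D, E): E1, E2, D9, D14 → −4.
Net charge = (+5) + (−4) = +1.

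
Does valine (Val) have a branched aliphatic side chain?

Yes

Valine (V), leucine (L), and isoleucine (I) are the branched-chain amino acids.
Valine is in this group.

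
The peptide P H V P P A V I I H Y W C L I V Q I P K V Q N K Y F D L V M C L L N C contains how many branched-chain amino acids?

13

Valine (V), leucine (L), and isoleucine (I) are the branched-chain amino acids.
Matching residues: V3, V7, I8, I9, L14, I15, V16, I18, V21, L28, V29, L32, L33.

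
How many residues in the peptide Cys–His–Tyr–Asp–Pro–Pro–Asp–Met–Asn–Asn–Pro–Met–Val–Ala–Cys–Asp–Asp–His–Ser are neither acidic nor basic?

13

Acidic: D, E. Basic: K, R, H. All other residues are neither.
Matching residues: Cys1, Tyr3, Pro5, Pro6, Met8, Asn9, Asn10, Pro11, Met12, Val13, Ala14, Cys15, Ser19.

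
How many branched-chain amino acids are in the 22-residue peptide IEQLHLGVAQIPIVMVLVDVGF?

11

Valine (V), leucine (L), and isoleucine (I) are the branched-chain amino acids.
Matching residues: I1, L4, L6, V8, I11, I13, V14, V16, L17, V18, V20.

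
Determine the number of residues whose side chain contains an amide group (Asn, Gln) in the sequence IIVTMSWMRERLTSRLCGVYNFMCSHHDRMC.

Matching residues: N21.

1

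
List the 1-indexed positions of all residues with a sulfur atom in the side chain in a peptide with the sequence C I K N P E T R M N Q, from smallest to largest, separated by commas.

The sulfur-bearing residues are cysteine (–SH) and methionine (–S–CH₃).
Matching residues: C1, M9.

1, 9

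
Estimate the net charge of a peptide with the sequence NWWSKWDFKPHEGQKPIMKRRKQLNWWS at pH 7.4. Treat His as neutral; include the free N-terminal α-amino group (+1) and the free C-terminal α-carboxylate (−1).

The side chains ionized at physiological pH are Lys/Arg (+1) and Asp/Glu (−1); with His treated as neutral, nothing else contributes.
Positive (K, R): K5, K9, K15, K19, R20, R21, K22 → +7.
Negative (D, E): D7, E12 → −2.
The N-terminus (+1) and C-terminus (−1) cancel.
Net charge = (+7) + (−2) = +5.

+5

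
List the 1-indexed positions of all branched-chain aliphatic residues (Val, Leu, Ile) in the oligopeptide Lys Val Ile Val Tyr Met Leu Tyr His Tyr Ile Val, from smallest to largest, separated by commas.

Matching residues: Val2, Ile3, Val4, Leu7, Ile11, Val12.

2, 3, 4, 7, 11, 12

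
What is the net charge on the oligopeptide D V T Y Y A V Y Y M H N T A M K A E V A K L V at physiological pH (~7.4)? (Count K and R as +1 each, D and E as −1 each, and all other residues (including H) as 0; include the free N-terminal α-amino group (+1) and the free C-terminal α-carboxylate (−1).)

Positive (K, R): K16, K21 → +2.
Negative (D, E): D1, E18 → −2.
The N-terminus (+1) and C-terminus (−1) cancel.
Net charge = (+2) + (−2) = 0.

0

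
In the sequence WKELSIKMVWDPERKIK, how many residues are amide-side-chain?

0

Only N (asparagine) and Q (glutamine) carry a side-chain carboxamide.
None of the 17 residues belong to this group.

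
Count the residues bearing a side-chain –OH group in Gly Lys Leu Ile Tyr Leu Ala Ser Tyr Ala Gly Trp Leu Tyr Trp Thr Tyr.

S, T, and Y are the three residues with a side-chain hydroxyl.
Matching residues: Tyr5, Ser8, Tyr9, Tyr14, Thr16, Tyr17.

6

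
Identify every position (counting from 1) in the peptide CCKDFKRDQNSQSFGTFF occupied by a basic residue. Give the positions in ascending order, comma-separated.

Lysine (K), arginine (R), and histidine (H) have basic, nitrogen-containing side chains.
Matching residues: K3, K6, R7.

3, 6, 7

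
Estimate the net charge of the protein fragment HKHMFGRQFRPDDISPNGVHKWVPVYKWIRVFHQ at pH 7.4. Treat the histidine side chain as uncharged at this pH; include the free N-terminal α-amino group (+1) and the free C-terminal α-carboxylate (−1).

+4

The side chains ionized at physiological pH are Lys/Arg (+1) and Asp/Glu (−1); with His treated as neutral, nothing else contributes.
Positive (K, R): K2, R7, R10, K21, K27, R30 → +6.
Negative (D, E): D12, D13 → −2.
The N-terminus (+1) and C-terminus (−1) cancel.
Net charge = (+6) + (−2) = +4.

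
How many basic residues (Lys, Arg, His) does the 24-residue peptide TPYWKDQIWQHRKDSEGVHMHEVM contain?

6

Matching residues: K5, H11, R12, K13, H19, H21.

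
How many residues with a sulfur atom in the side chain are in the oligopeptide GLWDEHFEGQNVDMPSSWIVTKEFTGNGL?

1

Only Cys (C) and Met (M) have a sulfur atom in the side chain.
Matching residues: M14.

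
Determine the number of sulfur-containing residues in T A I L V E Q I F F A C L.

Cysteine (C, thiol) and methionine (M, thioether) are the two sulfur-containing amino acids.
Matching residues: C12.

1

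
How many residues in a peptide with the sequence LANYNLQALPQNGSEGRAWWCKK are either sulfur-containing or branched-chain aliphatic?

4

Sulfur-containing: C, M. Branched-chain aliphatic: I, L, V.
Sulfur-containing residues here: C21 (1).
Branched-chain aliphatic residues here: L1, L6, L9 (3).
The two groups share no amino acid, so total = 1 + 3 = 4.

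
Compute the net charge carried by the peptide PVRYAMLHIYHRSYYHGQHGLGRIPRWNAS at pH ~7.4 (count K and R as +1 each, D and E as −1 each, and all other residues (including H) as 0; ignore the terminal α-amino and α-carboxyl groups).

Positive (K, R): R3, R12, R23, R26 → +4.
Negative (D, E): none → −0.
Net charge = (+4) + (−0) = +4.

+4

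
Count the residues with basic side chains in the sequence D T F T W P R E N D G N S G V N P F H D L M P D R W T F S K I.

4

Lysine (K), arginine (R), and histidine (H) have basic, nitrogen-containing side chains.
Matching residues: R7, H19, R25, K30.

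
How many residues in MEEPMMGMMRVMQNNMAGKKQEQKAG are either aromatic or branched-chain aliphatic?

1

Aromatic: F, W, Y. Branched-chain aliphatic: I, L, V.
Aromatic residues here: none (0).
Branched-chain aliphatic residues here: V11 (1).
The two groups share no amino acid, so total = 0 + 1 = 1.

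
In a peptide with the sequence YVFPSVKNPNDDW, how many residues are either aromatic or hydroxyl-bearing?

Aromatic: F, W, Y. Hydroxyl-bearing: S, T, Y.
Aromatic residues here: Y1, F3, W13 (3).
Hydroxyl-bearing residues here: Y1, S5 (2).
Y is in both groups, so the 1 Y residue must not be double-counted.
Total = 3 + 2 − 1 = 4.

4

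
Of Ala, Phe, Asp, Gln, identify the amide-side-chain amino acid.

Asparagine (N) and glutamine (Q) have uncharged amide side chains.
Of the listed options, only Gln belongs to this group.

Gln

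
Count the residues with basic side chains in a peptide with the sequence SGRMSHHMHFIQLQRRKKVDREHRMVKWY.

K, R, and H are the three residues with basic side chains (ε-amine, guanidinium, and imidazole respectively).
Matching residues: R3, H6, H7, H9, R15, R16, K17, K18, R21, H23, R24, K27.

12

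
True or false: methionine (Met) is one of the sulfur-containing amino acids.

Only Cys (C) and Met (M) have a sulfur atom in the side chain.
Methionine is in this group.

True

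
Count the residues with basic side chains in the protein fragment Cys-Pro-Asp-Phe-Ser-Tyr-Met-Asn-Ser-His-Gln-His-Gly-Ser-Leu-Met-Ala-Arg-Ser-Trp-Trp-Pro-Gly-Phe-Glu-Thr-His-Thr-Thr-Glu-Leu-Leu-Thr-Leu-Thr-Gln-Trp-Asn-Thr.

4

K, R, and H are the three residues with basic side chains (ε-amine, guanidinium, and imidazole respectively).
Matching residues: His10, His12, Arg18, His27.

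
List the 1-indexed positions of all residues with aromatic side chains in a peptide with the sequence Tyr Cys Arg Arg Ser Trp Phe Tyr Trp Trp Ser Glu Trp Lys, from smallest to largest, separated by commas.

1, 6, 7, 8, 9, 10, 13

F, W, and Y each carry an aromatic ring on the side chain.
Matching residues: Tyr1, Trp6, Phe7, Tyr8, Trp9, Trp10, Trp13.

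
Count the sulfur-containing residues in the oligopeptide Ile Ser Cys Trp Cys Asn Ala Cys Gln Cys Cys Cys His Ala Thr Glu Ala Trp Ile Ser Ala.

The sulfur-bearing residues are cysteine (–SH) and methionine (–S–CH₃).
Matching residues: Cys3, Cys5, Cys8, Cys10, Cys11, Cys12.

6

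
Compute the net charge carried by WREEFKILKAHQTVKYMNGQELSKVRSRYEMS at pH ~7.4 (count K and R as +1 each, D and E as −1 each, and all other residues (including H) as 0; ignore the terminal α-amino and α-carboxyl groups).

+3

Positive (K, R): R2, K6, K9, K15, K24, R26, R28 → +7.
Negative (D, E): E3, E4, E21, E30 → −4.
Net charge = (+7) + (−4) = +3.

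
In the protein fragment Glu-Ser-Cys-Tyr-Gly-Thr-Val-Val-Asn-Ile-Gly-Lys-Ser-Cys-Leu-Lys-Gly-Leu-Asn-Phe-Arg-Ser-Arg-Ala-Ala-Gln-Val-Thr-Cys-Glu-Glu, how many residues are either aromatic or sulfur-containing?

Aromatic: F, W, Y. Sulfur-containing: C, M.
Aromatic residues here: Tyr4, Phe20 (2).
Sulfur-containing residues here: Cys3, Cys14, Cys29 (3).
The two groups share no amino acid, so total = 2 + 3 = 5.

5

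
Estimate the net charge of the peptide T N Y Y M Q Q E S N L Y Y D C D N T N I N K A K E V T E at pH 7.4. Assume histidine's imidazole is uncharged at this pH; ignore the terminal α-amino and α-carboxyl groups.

-3

Near pH 7.4, K and R contribute +1 each, D and E contribute −1 each, and every other side chain (His included, as stated) is uncharged.
Positive (K, R): K22, K24 → +2.
Negative (D, E): E8, D14, D16, E25, E28 → −5.
Net charge = (+2) + (−5) = −3.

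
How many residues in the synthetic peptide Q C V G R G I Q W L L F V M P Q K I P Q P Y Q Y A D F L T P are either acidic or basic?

3

Acidic: D, E. Basic: H, K, R.
Acidic residues here: D26 (1).
Basic residues here: R5, K17 (2).
The two groups share no amino acid, so total = 1 + 2 = 3.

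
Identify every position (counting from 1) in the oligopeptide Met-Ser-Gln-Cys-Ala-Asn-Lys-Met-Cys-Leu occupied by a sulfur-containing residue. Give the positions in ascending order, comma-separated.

Matching residues: Met1, Cys4, Met8, Cys9.

1, 4, 8, 9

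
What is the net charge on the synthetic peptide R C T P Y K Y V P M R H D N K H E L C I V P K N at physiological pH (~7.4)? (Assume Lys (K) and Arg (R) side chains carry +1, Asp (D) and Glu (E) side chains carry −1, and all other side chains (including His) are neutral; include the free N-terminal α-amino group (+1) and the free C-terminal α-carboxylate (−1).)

+3

Positive (K, R): R1, K6, R11, K15, K23 → +5.
Negative (D, E): D13, E17 → −2.
The N-terminus (+1) and C-terminus (−1) cancel.
Net charge = (+5) + (−2) = +3.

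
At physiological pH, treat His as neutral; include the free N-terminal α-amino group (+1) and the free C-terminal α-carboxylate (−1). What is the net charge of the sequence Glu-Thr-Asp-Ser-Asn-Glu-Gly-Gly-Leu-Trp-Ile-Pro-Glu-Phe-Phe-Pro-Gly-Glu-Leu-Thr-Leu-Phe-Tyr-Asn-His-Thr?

Near pH 7.4, K and R contribute +1 each, D and E contribute −1 each, and every other side chain (His included, as stated) is uncharged.
Positive (K, R): none → +0.
Negative (D, E): Glu1, Asp3, Glu6, Glu13, Glu18 → −5.
The N-terminus (+1) and C-terminus (−1) cancel.
Net charge = (+0) + (−5) = −5.

-5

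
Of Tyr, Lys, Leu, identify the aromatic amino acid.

Tyr

The aromatic amino acids are Phe (F, benzyl), Trp (W, indole), and Tyr (Y, phenol).
Of the listed options, only Tyr belongs to this group.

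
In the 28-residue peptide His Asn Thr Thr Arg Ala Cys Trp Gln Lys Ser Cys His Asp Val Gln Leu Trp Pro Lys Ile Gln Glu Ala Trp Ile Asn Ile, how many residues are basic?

5

K, R, and H are the three residues with basic side chains (ε-amine, guanidinium, and imidazole respectively).
Matching residues: His1, Arg5, Lys10, His13, Lys20.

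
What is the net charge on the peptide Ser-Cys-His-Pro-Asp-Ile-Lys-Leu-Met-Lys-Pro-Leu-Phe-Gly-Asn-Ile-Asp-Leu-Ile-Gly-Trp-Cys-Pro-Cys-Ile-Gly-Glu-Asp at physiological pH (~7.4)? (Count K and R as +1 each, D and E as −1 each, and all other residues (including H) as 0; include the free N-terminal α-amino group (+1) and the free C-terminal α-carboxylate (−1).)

Positive (K, R): Lys7, Lys10 → +2.
Negative (D, E): Asp5, Asp17, Glu27, Asp28 → −4.
The N-terminus (+1) and C-terminus (−1) cancel.
Net charge = (+2) + (−4) = −2.

-2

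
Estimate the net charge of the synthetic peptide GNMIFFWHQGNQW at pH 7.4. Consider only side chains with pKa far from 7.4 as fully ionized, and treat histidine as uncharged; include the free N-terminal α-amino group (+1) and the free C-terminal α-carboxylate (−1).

0

Near pH 7.4, K and R contribute +1 each, D and E contribute −1 each, and every other side chain (His included, as stated) is uncharged.
Positive (K, R): none → +0.
Negative (D, E): none → −0.
The N-terminus (+1) and C-terminus (−1) cancel.
Net charge = (+0) + (−0) = 0.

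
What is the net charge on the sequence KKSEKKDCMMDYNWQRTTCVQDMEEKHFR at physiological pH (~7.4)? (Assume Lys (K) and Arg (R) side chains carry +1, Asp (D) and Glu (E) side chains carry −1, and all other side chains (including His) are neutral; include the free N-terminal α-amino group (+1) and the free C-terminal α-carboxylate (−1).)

Positive (K, R): K1, K2, K5, K6, R16, K26, R29 → +7.
Negative (D, E): E4, D7, D11, D22, E24, E25 → −6.
The N-terminus (+1) and C-terminus (−1) cancel.
Net charge = (+7) + (−6) = +1.

+1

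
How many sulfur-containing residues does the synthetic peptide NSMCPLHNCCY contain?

The sulfur-bearing residues are cysteine (–SH) and methionine (–S–CH₃).
Matching residues: M3, C4, C9, C10.

4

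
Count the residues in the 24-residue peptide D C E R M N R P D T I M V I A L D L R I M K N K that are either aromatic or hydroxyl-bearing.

Aromatic: F, W, Y. Hydroxyl-bearing: S, T, Y.
Aromatic residues here: none (0).
Hydroxyl-bearing residues here: T10 (1).
(Y belongs to both groups, but none appear in this sequence.) Total = 0 + 1 = 1.

1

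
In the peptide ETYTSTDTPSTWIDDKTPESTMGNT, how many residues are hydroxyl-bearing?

12

S, T, and Y are the three residues with a side-chain hydroxyl.
Matching residues: T2, Y3, T4, S5, T6, T8, S10, T11, T17, S20, T21, T25.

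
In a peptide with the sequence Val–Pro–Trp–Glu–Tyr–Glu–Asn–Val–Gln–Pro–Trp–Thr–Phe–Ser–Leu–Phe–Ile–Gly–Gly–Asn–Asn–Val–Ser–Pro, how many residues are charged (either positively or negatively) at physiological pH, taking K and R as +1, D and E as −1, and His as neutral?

Charged side chains at pH ~7.4: K, R (positive); D, E (negative).
Matching residues: Glu4, Glu6.

2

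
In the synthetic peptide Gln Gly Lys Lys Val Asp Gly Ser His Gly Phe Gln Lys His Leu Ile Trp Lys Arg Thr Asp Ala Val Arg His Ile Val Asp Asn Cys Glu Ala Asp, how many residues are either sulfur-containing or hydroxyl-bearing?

Sulfur-containing: C, M. Hydroxyl-bearing: S, T, Y.
Sulfur-containing residues here: Cys30 (1).
Hydroxyl-bearing residues here: Ser8, Thr20 (2).
The two groups share no amino acid, so total = 1 + 2 = 3.

3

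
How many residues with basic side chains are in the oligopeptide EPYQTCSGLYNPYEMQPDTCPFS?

K, R, and H are the three residues with basic side chains (ε-amine, guanidinium, and imidazole respectively).
None of the 23 residues belong to this group.

0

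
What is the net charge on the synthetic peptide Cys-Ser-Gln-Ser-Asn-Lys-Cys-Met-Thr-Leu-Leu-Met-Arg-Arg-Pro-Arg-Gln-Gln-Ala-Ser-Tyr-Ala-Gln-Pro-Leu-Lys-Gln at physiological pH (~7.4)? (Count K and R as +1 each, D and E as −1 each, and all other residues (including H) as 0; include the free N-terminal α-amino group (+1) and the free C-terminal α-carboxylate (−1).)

Positive (K, R): Lys6, Arg13, Arg14, Arg16, Lys26 → +5.
Negative (D, E): none → −0.
The N-terminus (+1) and C-terminus (−1) cancel.
Net charge = (+5) + (−0) = +5.

+5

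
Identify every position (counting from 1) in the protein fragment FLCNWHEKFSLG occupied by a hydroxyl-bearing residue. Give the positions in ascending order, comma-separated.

S, T, and Y are the three residues with a side-chain hydroxyl.
Matching residues: S10.

10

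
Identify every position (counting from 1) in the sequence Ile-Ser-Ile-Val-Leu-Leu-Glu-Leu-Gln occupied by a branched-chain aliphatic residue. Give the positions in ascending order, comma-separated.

1, 3, 4, 5, 6, 8

The BCAAs are Val, Leu, and Ile — aliphatic side chains with a branch point.
Matching residues: Ile1, Ile3, Val4, Leu5, Leu6, Leu8.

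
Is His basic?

Yes

The basic amino acids are Lys (K), Arg (R), and His (H).
Histidine is in this group.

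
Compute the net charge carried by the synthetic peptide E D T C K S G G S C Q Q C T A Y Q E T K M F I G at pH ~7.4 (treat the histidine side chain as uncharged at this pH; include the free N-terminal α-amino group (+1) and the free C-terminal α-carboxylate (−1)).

The side chains ionized at physiological pH are Lys/Arg (+1) and Asp/Glu (−1); with His treated as neutral, nothing else contributes.
Positive (K, R): K5, K20 → +2.
Negative (D, E): E1, D2, E18 → −3.
The N-terminus (+1) and C-terminus (−1) cancel.
Net charge = (+2) + (−3) = −1.

-1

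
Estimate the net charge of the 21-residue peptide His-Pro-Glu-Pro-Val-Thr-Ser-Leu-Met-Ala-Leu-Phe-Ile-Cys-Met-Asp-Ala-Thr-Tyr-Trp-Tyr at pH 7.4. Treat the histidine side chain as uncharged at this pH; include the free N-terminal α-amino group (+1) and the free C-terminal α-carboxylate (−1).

-2

At pH ~7.4 the Lys and Arg side chains are protonated (+1), the Asp and Glu side chains are deprotonated (−1), and with His taken as neutral all other side chains carry no charge.
Positive (K, R): none → +0.
Negative (D, E): Glu3, Asp16 → −2.
The N-terminus (+1) and C-terminus (−1) cancel.
Net charge = (+0) + (−2) = −2.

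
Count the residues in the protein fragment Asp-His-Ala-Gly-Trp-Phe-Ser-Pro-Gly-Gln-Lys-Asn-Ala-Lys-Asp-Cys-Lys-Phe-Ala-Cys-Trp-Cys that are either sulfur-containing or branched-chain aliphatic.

3

Sulfur-containing: C, M. Branched-chain aliphatic: I, L, V.
Sulfur-containing residues here: Cys16, Cys20, Cys22 (3).
Branched-chain aliphatic residues here: none (0).
The two groups share no amino acid, so total = 3 + 0 = 3.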